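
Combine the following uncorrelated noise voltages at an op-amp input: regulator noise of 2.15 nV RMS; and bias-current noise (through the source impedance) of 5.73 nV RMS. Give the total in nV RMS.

Uncorrelated sources add in power (mean-square): V_tot = √(ΣV_i²)
V_tot = √[(2.15×10⁻⁹)² + (5.73×10⁻⁹)²] = 6.12×10⁻⁹ V = 6.12 nV

6.12 nV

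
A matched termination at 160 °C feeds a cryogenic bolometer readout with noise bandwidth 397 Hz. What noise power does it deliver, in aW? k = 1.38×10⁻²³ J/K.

T = 160 °C + 273.15 = 433.15 K
P_n = kTB = 1.38×10⁻²³ × 433.15 × 3.97×10² = 2.37×10⁻¹⁸ W = 2.37 aW

2.37 aW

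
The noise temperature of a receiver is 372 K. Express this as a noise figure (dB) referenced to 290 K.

3.58 dB

F = 1 + T_e/T₀ = 1 + 372/290 = 2.28276
NF = 10 log₁₀(2.28276) = 3.58 dB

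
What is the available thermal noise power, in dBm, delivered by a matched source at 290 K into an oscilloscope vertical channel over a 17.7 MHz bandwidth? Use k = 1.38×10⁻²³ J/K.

−101.5 dBm

P_n = kTB = 1.38×10⁻²³ × 290 × 1.77×10⁷ = 7.08×10⁻¹⁴ W
In dBm: 10 log₁₀(7.08×10⁻¹⁴ / 10⁻³) = −101.5 dBm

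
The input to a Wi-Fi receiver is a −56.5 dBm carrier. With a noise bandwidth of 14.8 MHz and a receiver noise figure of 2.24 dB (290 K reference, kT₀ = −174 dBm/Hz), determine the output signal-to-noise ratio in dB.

Noise floor: N = −174 + 10 log₁₀(B) + NF
10 log₁₀(1.48×10⁷) = 71.7 dB
N = −174 + 71.7 + 2.24 = −100.06 dBm
SNR = P_sig − N = −56.5 − (−100.06) = 43.56 dB → 43.6 dB

43.6 dB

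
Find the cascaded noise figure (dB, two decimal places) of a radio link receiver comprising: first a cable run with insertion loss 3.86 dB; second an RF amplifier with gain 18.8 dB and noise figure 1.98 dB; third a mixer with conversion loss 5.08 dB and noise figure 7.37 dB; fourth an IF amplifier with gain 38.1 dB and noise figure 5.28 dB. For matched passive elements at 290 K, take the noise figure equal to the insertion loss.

6.26 dB

Convert to linear (a loss of L dB is a gain of −L dB): F_i = 10^(NF_i/10), G_i = 10^(G_i,dB/10)
  Stage 1: F_1 = 10^(3.86/10) = 2.432, G_1 = 10^(−3.86/10) = 0.4111
  Stage 2: F_2 = 10^(1.98/10) = 1.578, G_2 = 10^(18.8/10) = 75.86
  Stage 3: F_3 = 10^(7.37/10) = 5.458, G_3 = 10^(−5.08/10) = 0.3105
  Stage 4: F_4 = 10^(5.28/10) = 3.373, G_4 = 10^(38.1/10) = 6457
Friis cascade:
  F = 2.432 + (1.578 − 1)/0.4111 + (5.458 − 1)/31.19 + (3.373 − 1)/9.683 = 4.225
NF = 10 log₁₀(4.225) = 6.26 dB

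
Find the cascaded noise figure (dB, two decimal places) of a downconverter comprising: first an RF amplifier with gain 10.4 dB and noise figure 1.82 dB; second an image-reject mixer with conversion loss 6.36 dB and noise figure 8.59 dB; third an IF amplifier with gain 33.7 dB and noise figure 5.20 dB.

Convert to linear (a loss of L dB is a gain of −L dB): F_i = 10^(NF_i/10), G_i = 10^(G_i,dB/10)
  Stage 1: F_1 = 10^(1.82/10) = 1.521, G_1 = 10^(10.4/10) = 10.96
  Stage 2: F_2 = 10^(8.59/10) = 7.228, G_2 = 10^(−6.36/10) = 0.2312
  Stage 3: F_3 = 10^(5.20/10) = 3.311, G_3 = 10^(33.7/10) = 2344
Friis cascade:
  F = 1.521 + (7.228 − 1)/10.96 + (3.311 − 1)/2.535 = 3.000
NF = 10 log₁₀(3.000) = 4.77 dB

4.77 dB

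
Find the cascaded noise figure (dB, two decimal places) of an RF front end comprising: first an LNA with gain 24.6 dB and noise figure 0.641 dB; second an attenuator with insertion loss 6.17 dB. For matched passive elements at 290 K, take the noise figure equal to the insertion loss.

0.68 dB

Convert to linear (a loss of L dB is a gain of −L dB): F_i = 10^(NF_i/10), G_i = 10^(G_i,dB/10)
  Stage 1: F_1 = 10^(0.641/10) = 1.159, G_1 = 10^(24.6/10) = 288.4
  Stage 2: F_2 = 10^(6.17/10) = 4.140, G_2 = 10^(−6.17/10) = 0.2415
Friis cascade:
  F = 1.159 + (4.140 − 1)/288.4 = 1.170
NF = 10 log₁₀(1.170) = 0.68 dB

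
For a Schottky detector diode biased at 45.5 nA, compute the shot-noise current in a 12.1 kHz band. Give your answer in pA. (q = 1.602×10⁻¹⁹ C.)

13.3 pA

I_n = √(2qI·B)
2qI·B = 2 × 1.602×10⁻¹⁹ × 4.55×10⁻⁸ × 1.21×10⁴ = 1.76×10⁻²² A²
I_n = √(1.76×10⁻²²) = 1.33×10⁻¹¹ A = 13.3 pA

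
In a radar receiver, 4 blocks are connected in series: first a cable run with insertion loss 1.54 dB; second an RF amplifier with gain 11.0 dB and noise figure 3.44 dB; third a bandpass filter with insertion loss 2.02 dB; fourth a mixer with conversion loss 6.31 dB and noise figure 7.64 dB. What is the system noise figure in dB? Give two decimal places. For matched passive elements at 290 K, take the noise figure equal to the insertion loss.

Convert to linear (a loss of L dB is a gain of −L dB): F_i = 10^(NF_i/10), G_i = 10^(G_i,dB/10)
  Stage 1: F_1 = 10^(1.54/10) = 1.426, G_1 = 10^(−1.54/10) = 0.7015
  Stage 2: F_2 = 10^(3.44/10) = 2.208, G_2 = 10^(11.0/10) = 12.59
  Stage 3: F_3 = 10^(2.02/10) = 1.592, G_3 = 10^(−2.02/10) = 0.6281
  Stage 4: F_4 = 10^(7.64/10) = 5.808, G_4 = 10^(−6.31/10) = 0.2339
Friis cascade:
  F = 1.426 + (2.208 − 1)/0.7015 + (1.592 − 1)/8.831 + (5.808 − 1)/5.546 = 4.082
NF = 10 log₁₀(4.082) = 6.11 dB

6.11 dB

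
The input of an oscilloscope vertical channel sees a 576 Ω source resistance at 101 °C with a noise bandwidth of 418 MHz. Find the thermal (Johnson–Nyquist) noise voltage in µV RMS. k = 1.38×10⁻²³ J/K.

70.5 µV

T = 101 °C + 273.15 = 374.15 K
V_n = √(4kTRB)
4kTRB = 4 × 1.38×10⁻²³ × 374.15 × 5.76×10² × 4.18×10⁸ = 4.97×10⁻⁹ V²
V_n = √(4.97×10⁻⁹) = 7.05×10⁻⁵ V = 70.5 µV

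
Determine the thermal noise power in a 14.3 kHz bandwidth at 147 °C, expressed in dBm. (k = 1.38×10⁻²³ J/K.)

−130.8 dBm

T = 147 °C + 273.15 = 420.15 K
P_n = kTB = 1.38×10⁻²³ × 420.15 × 1.43×10⁴ = 8.29×10⁻¹⁷ W
In dBm: 10 log₁₀(8.29×10⁻¹⁷ / 10⁻³) = −130.8 dBm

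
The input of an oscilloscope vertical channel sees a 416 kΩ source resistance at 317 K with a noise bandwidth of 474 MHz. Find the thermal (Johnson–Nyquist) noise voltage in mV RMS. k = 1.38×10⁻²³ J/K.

V_n = √(4kTRB)
4kTRB = 4 × 1.38×10⁻²³ × 317 × 4.16×10⁵ × 4.74×10⁸ = 3.45×10⁻⁶ V²
V_n = √(3.45×10⁻⁶) = 1.86×10⁻³ V = 1.86 mV

1.86 mV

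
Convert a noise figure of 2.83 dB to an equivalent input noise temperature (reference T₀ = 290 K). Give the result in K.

266 K

F = 10^(2.83/10) = 1.91867
T_e = (F − 1)·T₀ = (1.91867 − 1) × 290 = 266 K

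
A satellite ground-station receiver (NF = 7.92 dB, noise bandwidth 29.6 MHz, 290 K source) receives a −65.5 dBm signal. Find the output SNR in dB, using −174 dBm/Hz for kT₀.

25.9 dB

Noise floor: N = −174 + 10 log₁₀(B) + NF
10 log₁₀(2.96×10⁷) = 74.71 dB
N = −174 + 74.71 + 7.92 = −91.37 dBm
SNR = P_sig − N = −65.5 − (−91.37) = 25.87 dB → 25.9 dB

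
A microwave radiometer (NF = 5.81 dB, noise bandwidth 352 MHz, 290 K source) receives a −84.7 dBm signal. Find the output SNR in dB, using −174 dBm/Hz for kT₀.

−2.0 dB

Noise floor: N = −174 + 10 log₁₀(B) + NF
10 log₁₀(3.52×10⁸) = 85.47 dB
N = −174 + 85.47 + 5.81 = −82.72 dBm
SNR = P_sig − N = −84.7 − (−82.72) = −1.98 dB → −2.0 dB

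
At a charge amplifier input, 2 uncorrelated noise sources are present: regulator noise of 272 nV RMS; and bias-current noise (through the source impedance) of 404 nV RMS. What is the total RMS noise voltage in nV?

Uncorrelated sources add in power (mean-square): V_tot = √(ΣV_i²)
V_tot = √[(2.72×10⁻⁷)² + (4.04×10⁻⁷)²] = 4.87×10⁻⁷ V = 487 nV

487 nV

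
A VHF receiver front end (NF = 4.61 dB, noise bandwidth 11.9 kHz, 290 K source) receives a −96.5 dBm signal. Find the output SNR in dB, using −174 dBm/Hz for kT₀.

32.1 dB

Noise floor: N = −174 + 10 log₁₀(B) + NF
10 log₁₀(1.19×10⁴) = 40.76 dB
N = −174 + 40.76 + 4.61 = −128.63 dBm
SNR = P_sig − N = −96.5 − (−128.63) = 32.13 dB → 32.1 dB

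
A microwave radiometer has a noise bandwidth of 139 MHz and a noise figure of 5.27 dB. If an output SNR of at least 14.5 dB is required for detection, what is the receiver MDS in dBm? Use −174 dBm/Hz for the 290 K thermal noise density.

Sensitivity = −174 + 10 log₁₀(B) + NF + SNR_min
= −174 + 81.43 + 5.27 + 14.5
= −72.80 dBm → −72.8 dBm

−72.8 dBm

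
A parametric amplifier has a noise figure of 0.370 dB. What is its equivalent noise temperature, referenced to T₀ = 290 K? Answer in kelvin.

F = 10^(0.370/10) = 1.08893
T_e = (F − 1)·T₀ = (1.08893 − 1) × 290 = 25.8 K

25.8 K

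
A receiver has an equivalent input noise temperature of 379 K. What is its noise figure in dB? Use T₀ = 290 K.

F = 1 + T_e/T₀ = 1 + 379/290 = 2.3069
NF = 10 log₁₀(2.3069) = 3.63 dB

3.63 dB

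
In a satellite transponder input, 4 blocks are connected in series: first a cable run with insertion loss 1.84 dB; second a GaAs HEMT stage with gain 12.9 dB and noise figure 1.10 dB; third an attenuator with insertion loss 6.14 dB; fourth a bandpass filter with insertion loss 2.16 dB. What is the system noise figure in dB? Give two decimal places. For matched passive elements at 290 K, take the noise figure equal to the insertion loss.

Convert to linear (a loss of L dB is a gain of −L dB): F_i = 10^(NF_i/10), G_i = 10^(G_i,dB/10)
  Stage 1: F_1 = 10^(1.84/10) = 1.528, G_1 = 10^(−1.84/10) = 0.6546
  Stage 2: F_2 = 10^(1.10/10) = 1.288, G_2 = 10^(12.9/10) = 19.50
  Stage 3: F_3 = 10^(6.14/10) = 4.111, G_3 = 10^(−6.14/10) = 0.2432
  Stage 4: F_4 = 10^(2.16/10) = 1.644, G_4 = 10^(−2.16/10) = 0.6081
Friis cascade:
  F = 1.528 + (1.288 − 1)/0.6546 + (4.111 − 1)/12.76 + (1.644 − 1)/3.105 = 2.419
NF = 10 log₁₀(2.419) = 3.84 dB

3.84 dB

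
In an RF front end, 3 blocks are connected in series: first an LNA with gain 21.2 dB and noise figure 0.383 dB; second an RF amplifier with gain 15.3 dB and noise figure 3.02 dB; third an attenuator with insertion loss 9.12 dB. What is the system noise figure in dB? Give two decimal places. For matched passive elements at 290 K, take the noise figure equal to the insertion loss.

0.42 dB

Convert to linear (a loss of L dB is a gain of −L dB): F_i = 10^(NF_i/10), G_i = 10^(G_i,dB/10)
  Stage 1: F_1 = 10^(0.383/10) = 1.092, G_1 = 10^(21.2/10) = 131.8
  Stage 2: F_2 = 10^(3.02/10) = 2.004, G_2 = 10^(15.3/10) = 33.88
  Stage 3: F_3 = 10^(9.12/10) = 8.166, G_3 = 10^(−9.12/10) = 0.1225
Friis cascade:
  F = 1.092 + (2.004 − 1)/131.8 + (8.166 − 1)/4467 = 1.101
NF = 10 log₁₀(1.101) = 0.42 dB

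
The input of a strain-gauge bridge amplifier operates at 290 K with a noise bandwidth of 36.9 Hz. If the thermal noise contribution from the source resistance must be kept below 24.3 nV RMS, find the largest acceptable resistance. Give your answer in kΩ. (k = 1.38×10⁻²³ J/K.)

Johnson–Nyquist: V_n = √(4kTRB) ⇒ R = V_n² / (4kTB)
4kTB = 4 × 1.38×10⁻²³ × 290 × 3.69×10¹ = 5.91×10⁻¹⁹
R = (2.43×10⁻⁸)² / 5.91×10⁻¹⁹ = 1.00×10³ Ω = 1.00 kΩ

1.00 kΩ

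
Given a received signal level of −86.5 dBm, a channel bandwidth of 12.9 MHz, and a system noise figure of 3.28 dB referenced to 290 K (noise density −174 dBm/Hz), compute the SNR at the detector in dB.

Noise floor: N = −174 + 10 log₁₀(B) + NF
10 log₁₀(1.29×10⁷) = 71.11 dB
N = −174 + 71.11 + 3.28 = −99.61 dBm
SNR = P_sig − N = −86.5 − (−99.61) = 13.11 dB → 13.1 dB

13.1 dB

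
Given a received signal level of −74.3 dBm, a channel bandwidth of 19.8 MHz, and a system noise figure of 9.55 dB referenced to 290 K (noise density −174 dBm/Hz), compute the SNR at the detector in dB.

Noise floor: N = −174 + 10 log₁₀(B) + NF
10 log₁₀(1.98×10⁷) = 72.97 dB
N = −174 + 72.97 + 9.55 = −91.48 dBm
SNR = P_sig − N = −74.3 − (−91.48) = 17.18 dB → 17.2 dB

17.2 dB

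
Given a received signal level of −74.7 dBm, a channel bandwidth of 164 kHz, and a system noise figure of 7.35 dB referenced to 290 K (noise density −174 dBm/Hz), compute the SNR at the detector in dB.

Noise floor: N = −174 + 10 log₁₀(B) + NF
10 log₁₀(1.64×10⁵) = 52.15 dB
N = −174 + 52.15 + 7.35 = −114.50 dBm
SNR = P_sig − N = −74.7 − (−114.50) = 39.80 dB → 39.8 dB

39.8 dB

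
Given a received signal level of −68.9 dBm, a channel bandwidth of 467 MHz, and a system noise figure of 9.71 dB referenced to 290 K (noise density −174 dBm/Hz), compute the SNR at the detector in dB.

8.7 dB

Noise floor: N = −174 + 10 log₁₀(B) + NF
10 log₁₀(4.67×10⁸) = 86.69 dB
N = −174 + 86.69 + 9.71 = −77.60 dBm
SNR = P_sig − N = −68.9 − (−77.60) = 8.70 dB → 8.7 dB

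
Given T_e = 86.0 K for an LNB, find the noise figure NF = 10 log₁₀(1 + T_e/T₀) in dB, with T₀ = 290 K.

1.13 dB

F = 1 + T_e/T₀ = 1 + 86.0/290 = 1.29655
NF = 10 log₁₀(1.29655) = 1.13 dB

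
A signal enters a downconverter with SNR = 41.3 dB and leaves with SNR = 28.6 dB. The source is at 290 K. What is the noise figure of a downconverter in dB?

NF (dB) = SNR_in(dB) − SNR_out(dB) when the source is at T₀
NF = 41.3 − 28.6 = 12.7 dB

12.7 dB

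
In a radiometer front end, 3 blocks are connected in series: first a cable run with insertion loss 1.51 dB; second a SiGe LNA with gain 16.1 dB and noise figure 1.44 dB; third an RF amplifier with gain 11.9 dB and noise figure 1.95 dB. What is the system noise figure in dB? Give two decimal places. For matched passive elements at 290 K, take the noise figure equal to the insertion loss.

2.99 dB

Convert to linear (a loss of L dB is a gain of −L dB): F_i = 10^(NF_i/10), G_i = 10^(G_i,dB/10)
  Stage 1: F_1 = 10^(1.51/10) = 1.416, G_1 = 10^(−1.51/10) = 0.7063
  Stage 2: F_2 = 10^(1.44/10) = 1.393, G_2 = 10^(16.1/10) = 40.74
  Stage 3: F_3 = 10^(1.95/10) = 1.567, G_3 = 10^(11.9/10) = 15.49
Friis cascade:
  F = 1.416 + (1.393 − 1)/0.7063 + (1.567 − 1)/28.77 = 1.992
NF = 10 log₁₀(1.992) = 2.99 dB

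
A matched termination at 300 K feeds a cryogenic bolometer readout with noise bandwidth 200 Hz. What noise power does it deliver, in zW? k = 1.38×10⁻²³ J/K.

P_n = kTB = 1.38×10⁻²³ × 300 × 2.00×10² = 8.28×10⁻¹⁹ W = 828 zW

828 zW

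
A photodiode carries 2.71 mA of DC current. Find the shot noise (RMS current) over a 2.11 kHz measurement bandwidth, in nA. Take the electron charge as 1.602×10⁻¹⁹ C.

1.35 nA

I_n = √(2qI·B)
2qI·B = 2 × 1.602×10⁻¹⁹ × 2.71×10⁻³ × 2.11×10³ = 1.83×10⁻¹⁸ A²
I_n = √(1.83×10⁻¹⁸) = 1.35×10⁻⁹ A = 1.35 nA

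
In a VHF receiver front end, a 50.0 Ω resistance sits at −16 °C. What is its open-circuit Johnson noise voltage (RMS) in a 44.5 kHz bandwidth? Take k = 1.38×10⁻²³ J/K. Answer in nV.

T = −16 °C + 273.15 = 257.15 K
V_n = √(4kTRB)
4kTRB = 4 × 1.38×10⁻²³ × 257.15 × 5.00×10¹ × 4.45×10⁴ = 3.16×10⁻¹⁴ V²
V_n = √(3.16×10⁻¹⁴) = 1.78×10⁻⁷ V = 178 nV

178 nV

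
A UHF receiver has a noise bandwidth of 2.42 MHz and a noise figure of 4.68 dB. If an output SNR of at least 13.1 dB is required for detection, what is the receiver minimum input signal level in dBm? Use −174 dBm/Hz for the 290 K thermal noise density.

Sensitivity = −174 + 10 log₁₀(B) + NF + SNR_min
= −174 + 63.84 + 4.68 + 13.1
= −92.38 dBm → −92.4 dBm

−92.4 dBm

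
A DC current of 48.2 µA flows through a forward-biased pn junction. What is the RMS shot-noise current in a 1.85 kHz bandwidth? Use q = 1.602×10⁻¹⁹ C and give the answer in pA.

169 pA

I_n = √(2qI·B)
2qI·B = 2 × 1.602×10⁻¹⁹ × 4.82×10⁻⁵ × 1.85×10³ = 2.86×10⁻²⁰ A²
I_n = √(2.86×10⁻²⁰) = 1.69×10⁻¹⁰ A = 169 pA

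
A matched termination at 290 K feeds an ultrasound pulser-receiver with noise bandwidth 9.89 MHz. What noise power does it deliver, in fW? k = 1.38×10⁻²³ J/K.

39.6 fW

P_n = kTB = 1.38×10⁻²³ × 290 × 9.89×10⁶ = 3.96×10⁻¹⁴ W = 39.6 fW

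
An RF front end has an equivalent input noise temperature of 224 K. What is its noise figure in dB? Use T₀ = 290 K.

F = 1 + T_e/T₀ = 1 + 224/290 = 1.77241
NF = 10 log₁₀(1.77241) = 2.49 dB

2.49 dB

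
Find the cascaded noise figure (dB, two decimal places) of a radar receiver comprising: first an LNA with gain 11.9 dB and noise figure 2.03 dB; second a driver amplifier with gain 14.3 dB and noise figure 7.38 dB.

Convert to linear (a loss of L dB is a gain of −L dB): F_i = 10^(NF_i/10), G_i = 10^(G_i,dB/10)
  Stage 1: F_1 = 10^(2.03/10) = 1.596, G_1 = 10^(11.9/10) = 15.49
  Stage 2: F_2 = 10^(7.38/10) = 5.470, G_2 = 10^(14.3/10) = 26.92
Friis cascade:
  F = 1.596 + (5.470 − 1)/15.49 = 1.884
NF = 10 log₁₀(1.884) = 2.75 dB

2.75 dB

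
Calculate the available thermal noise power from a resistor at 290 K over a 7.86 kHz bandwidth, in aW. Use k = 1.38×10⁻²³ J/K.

P_n = kTB = 1.38×10⁻²³ × 290 × 7.86×10³ = 3.15×10⁻¹⁷ W = 31.5 aW

31.5 aW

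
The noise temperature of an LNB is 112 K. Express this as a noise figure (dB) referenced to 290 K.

F = 1 + T_e/T₀ = 1 + 112/290 = 1.38621
NF = 10 log₁₀(1.38621) = 1.42 dB

1.42 dB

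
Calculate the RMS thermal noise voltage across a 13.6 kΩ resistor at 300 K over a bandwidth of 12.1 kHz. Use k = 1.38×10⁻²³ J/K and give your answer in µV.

V_n = √(4kTRB)
4kTRB = 4 × 1.38×10⁻²³ × 300 × 1.36×10⁴ × 1.21×10⁴ = 2.73×10⁻¹² V²
V_n = √(2.73×10⁻¹²) = 1.65×10⁻⁶ V = 1.65 µV

1.65 µV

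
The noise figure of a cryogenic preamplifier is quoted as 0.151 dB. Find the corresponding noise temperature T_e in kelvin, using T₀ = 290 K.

10.3 K

F = 10^(0.151/10) = 1.03538
T_e = (F − 1)·T₀ = (1.03538 − 1) × 290 = 10.3 K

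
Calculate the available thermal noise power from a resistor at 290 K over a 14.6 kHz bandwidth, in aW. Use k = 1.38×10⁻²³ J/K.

58.4 aW

P_n = kTB = 1.38×10⁻²³ × 290 × 1.46×10⁴ = 5.84×10⁻¹⁷ W = 58.4 aW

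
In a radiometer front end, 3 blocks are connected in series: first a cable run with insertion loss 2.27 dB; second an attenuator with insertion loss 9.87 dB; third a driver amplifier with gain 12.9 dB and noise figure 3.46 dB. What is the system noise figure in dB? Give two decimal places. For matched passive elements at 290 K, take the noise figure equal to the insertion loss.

Convert to linear (a loss of L dB is a gain of −L dB): F_i = 10^(NF_i/10), G_i = 10^(G_i,dB/10)
  Stage 1: F_1 = 10^(2.27/10) = 1.687, G_1 = 10^(−2.27/10) = 0.5929
  Stage 2: F_2 = 10^(9.87/10) = 9.705, G_2 = 10^(−9.87/10) = 0.1030
  Stage 3: F_3 = 10^(3.46/10) = 2.218, G_3 = 10^(12.9/10) = 19.50
Friis cascade:
  F = 1.687 + (9.705 − 1)/0.5929 + (2.218 − 1)/0.06109 = 36.31
NF = 10 log₁₀(36.31) = 15.60 dB

15.60 dB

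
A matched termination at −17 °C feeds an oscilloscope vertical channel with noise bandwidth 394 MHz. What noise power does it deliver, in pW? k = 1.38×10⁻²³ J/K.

T = −17 °C + 273.15 = 256.15 K
P_n = kTB = 1.38×10⁻²³ × 256.15 × 3.94×10⁸ = 1.39×10⁻¹² W = 1.39 pW

1.39 pW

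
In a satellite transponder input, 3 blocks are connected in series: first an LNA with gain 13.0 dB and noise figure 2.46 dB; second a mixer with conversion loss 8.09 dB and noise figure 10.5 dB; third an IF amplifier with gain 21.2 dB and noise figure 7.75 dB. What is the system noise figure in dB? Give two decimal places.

Convert to linear (a loss of L dB is a gain of −L dB): F_i = 10^(NF_i/10), G_i = 10^(G_i,dB/10)
  Stage 1: F_1 = 10^(2.46/10) = 1.762, G_1 = 10^(13.0/10) = 19.95
  Stage 2: F_2 = 10^(10.5/10) = 11.22, G_2 = 10^(−8.09/10) = 0.1552
  Stage 3: F_3 = 10^(7.75/10) = 5.957, G_3 = 10^(21.2/10) = 131.8
Friis cascade:
  F = 1.762 + (11.22 − 1)/19.95 + (5.957 − 1)/3.097 = 3.874
NF = 10 log₁₀(3.874) = 5.88 dB

5.88 dB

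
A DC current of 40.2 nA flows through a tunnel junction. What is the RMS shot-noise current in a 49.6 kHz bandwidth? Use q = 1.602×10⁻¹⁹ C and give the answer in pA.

I_n = √(2qI·B)
2qI·B = 2 × 1.602×10⁻¹⁹ × 4.02×10⁻⁸ × 4.96×10⁴ = 6.39×10⁻²² A²
I_n = √(6.39×10⁻²²) = 2.53×10⁻¹¹ A = 25.3 pA

25.3 pA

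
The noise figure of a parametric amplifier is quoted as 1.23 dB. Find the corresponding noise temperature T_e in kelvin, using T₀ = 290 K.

F = 10^(1.23/10) = 1.32739
T_e = (F − 1)·T₀ = (1.32739 − 1) × 290 = 94.9 K

94.9 K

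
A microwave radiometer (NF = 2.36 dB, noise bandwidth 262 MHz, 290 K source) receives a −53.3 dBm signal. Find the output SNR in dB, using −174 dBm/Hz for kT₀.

34.2 dB

Noise floor: N = −174 + 10 log₁₀(B) + NF
10 log₁₀(2.62×10⁸) = 84.18 dB
N = −174 + 84.18 + 2.36 = −87.46 dBm
SNR = P_sig − N = −53.3 − (−87.46) = 34.16 dB → 34.2 dB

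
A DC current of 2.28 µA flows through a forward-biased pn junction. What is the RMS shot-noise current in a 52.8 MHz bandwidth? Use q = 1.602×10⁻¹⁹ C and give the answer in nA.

I_n = √(2qI·B)
2qI·B = 2 × 1.602×10⁻¹⁹ × 2.28×10⁻⁶ × 5.28×10⁷ = 3.86×10⁻¹⁷ A²
I_n = √(3.86×10⁻¹⁷) = 6.21×10⁻⁹ A = 6.21 nA

6.21 nA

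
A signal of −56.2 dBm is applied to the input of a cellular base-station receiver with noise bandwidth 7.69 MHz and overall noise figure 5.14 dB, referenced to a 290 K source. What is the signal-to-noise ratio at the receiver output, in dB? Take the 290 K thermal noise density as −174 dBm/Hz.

43.8 dB

Noise floor: N = −174 + 10 log₁₀(B) + NF
10 log₁₀(7.69×10⁶) = 68.86 dB
N = −174 + 68.86 + 5.14 = −100.00 dBm
SNR = P_sig − N = −56.2 − (−100.00) = 43.80 dB → 43.8 dB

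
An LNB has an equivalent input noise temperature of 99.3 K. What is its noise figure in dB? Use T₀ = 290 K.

1.28 dB

F = 1 + T_e/T₀ = 1 + 99.3/290 = 1.34241
NF = 10 log₁₀(1.34241) = 1.28 dB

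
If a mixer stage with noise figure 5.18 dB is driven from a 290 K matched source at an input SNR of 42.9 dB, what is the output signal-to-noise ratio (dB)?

37.72 dB

By definition F = SNR_in/SNR_out, so in dB: SNR_out = SNR_in − NF
SNR_out = 42.9 − 5.18 = 37.72 dB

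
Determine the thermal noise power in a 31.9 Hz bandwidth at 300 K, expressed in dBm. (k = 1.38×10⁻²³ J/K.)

P_n = kTB = 1.38×10⁻²³ × 300 × 3.19×10¹ = 1.32×10⁻¹⁹ W
In dBm: 10 log₁₀(1.32×10⁻¹⁹ / 10⁻³) = −158.8 dBm

−158.8 dBm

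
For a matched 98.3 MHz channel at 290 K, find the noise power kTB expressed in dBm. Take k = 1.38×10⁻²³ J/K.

−94.1 dBm

P_n = kTB = 1.38×10⁻²³ × 290 × 9.83×10⁷ = 3.93×10⁻¹³ W
In dBm: 10 log₁₀(3.93×10⁻¹³ / 10⁻³) = −94.1 dBm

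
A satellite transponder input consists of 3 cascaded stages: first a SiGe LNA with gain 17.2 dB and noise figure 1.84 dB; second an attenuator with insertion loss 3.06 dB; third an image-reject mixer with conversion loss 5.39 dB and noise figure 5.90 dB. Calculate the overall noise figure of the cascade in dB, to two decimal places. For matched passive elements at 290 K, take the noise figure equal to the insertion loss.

Convert to linear (a loss of L dB is a gain of −L dB): F_i = 10^(NF_i/10), G_i = 10^(G_i,dB/10)
  Stage 1: F_1 = 10^(1.84/10) = 1.528, G_1 = 10^(17.2/10) = 52.48
  Stage 2: F_2 = 10^(3.06/10) = 2.023, G_2 = 10^(−3.06/10) = 0.4943
  Stage 3: F_3 = 10^(5.90/10) = 3.890, G_3 = 10^(−5.39/10) = 0.2891
Friis cascade:
  F = 1.528 + (2.023 − 1)/52.48 + (3.890 − 1)/25.94 = 1.658
NF = 10 log₁₀(1.658) = 2.20 dB

2.20 dB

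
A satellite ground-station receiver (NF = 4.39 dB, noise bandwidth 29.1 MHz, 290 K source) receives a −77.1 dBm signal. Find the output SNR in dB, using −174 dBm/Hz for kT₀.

Noise floor: N = −174 + 10 log₁₀(B) + NF
10 log₁₀(2.91×10⁷) = 74.64 dB
N = −174 + 74.64 + 4.39 = −94.97 dBm
SNR = P_sig − N = −77.1 − (−94.97) = 17.87 dB → 17.9 dB

17.9 dB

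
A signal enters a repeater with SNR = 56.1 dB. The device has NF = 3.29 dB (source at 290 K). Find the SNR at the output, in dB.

52.81 dB

By definition F = SNR_in/SNR_out, so in dB: SNR_out = SNR_in − NF
SNR_out = 56.1 − 3.29 = 52.81 dB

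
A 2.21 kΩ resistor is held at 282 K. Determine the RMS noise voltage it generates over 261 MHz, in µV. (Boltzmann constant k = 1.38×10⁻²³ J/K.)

94.8 µV

V_n = √(4kTRB)
4kTRB = 4 × 1.38×10⁻²³ × 282 × 2.21×10³ × 2.61×10⁸ = 8.98×10⁻⁹ V²
V_n = √(8.98×10⁻⁹) = 9.48×10⁻⁵ V = 94.8 µV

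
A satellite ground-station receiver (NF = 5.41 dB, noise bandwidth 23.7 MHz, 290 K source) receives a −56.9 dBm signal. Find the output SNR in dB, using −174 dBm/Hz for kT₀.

37.9 dB

Noise floor: N = −174 + 10 log₁₀(B) + NF
10 log₁₀(2.37×10⁷) = 73.75 dB
N = −174 + 73.75 + 5.41 = −94.84 dBm
SNR = P_sig − N = −56.9 − (−94.84) = 37.94 dB → 37.9 dB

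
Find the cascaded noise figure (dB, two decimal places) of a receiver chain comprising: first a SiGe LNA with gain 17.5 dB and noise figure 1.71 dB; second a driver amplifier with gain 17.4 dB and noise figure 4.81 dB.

Convert to linear (a loss of L dB is a gain of −L dB): F_i = 10^(NF_i/10), G_i = 10^(G_i,dB/10)
  Stage 1: F_1 = 10^(1.71/10) = 1.483, G_1 = 10^(17.5/10) = 56.23
  Stage 2: F_2 = 10^(4.81/10) = 3.027, G_2 = 10^(17.4/10) = 54.95
Friis cascade:
  F = 1.483 + (3.027 − 1)/56.23 = 1.519
NF = 10 log₁₀(1.519) = 1.81 dB

1.81 dB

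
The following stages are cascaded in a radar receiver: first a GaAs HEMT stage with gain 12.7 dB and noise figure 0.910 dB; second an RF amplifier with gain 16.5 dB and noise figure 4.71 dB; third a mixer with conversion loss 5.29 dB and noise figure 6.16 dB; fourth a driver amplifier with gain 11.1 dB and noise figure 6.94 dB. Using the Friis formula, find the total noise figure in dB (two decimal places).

Convert to linear (a loss of L dB is a gain of −L dB): F_i = 10^(NF_i/10), G_i = 10^(G_i,dB/10)
  Stage 1: F_1 = 10^(0.910/10) = 1.233, G_1 = 10^(12.7/10) = 18.62
  Stage 2: F_2 = 10^(4.71/10) = 2.958, G_2 = 10^(16.5/10) = 44.67
  Stage 3: F_3 = 10^(6.16/10) = 4.130, G_3 = 10^(−5.29/10) = 0.2958
  Stage 4: F_4 = 10^(6.94/10) = 4.943, G_4 = 10^(11.1/10) = 12.88
Friis cascade:
  F = 1.233 + (2.958 − 1)/18.62 + (4.130 − 1)/831.8 + (4.943 − 1)/246.0 = 1.358
NF = 10 log₁₀(1.358) = 1.33 dB

1.33 dB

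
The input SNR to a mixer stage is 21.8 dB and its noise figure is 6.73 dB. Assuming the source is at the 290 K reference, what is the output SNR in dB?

By definition F = SNR_in/SNR_out, so in dB: SNR_out = SNR_in − NF
SNR_out = 21.8 − 6.73 = 15.07 dB

15.07 dB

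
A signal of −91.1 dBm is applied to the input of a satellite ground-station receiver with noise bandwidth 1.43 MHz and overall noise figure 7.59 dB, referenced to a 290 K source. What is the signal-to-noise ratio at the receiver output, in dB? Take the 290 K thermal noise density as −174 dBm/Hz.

13.8 dB

Noise floor: N = −174 + 10 log₁₀(B) + NF
10 log₁₀(1.43×10⁶) = 61.55 dB
N = −174 + 61.55 + 7.59 = −104.86 dBm
SNR = P_sig − N = −91.1 − (−104.86) = 13.76 dB → 13.8 dB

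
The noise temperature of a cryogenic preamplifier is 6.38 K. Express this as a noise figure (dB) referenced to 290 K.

0.095 dB

F = 1 + T_e/T₀ = 1 + 6.38/290 = 1.022
NF = 10 log₁₀(1.022) = 0.095 dB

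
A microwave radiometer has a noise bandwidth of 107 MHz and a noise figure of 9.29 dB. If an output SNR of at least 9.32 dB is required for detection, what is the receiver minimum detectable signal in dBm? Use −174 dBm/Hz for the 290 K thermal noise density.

Sensitivity = −174 + 10 log₁₀(B) + NF + SNR_min
= −174 + 80.29 + 9.29 + 9.32
= −75.10 dBm → −75.1 dBm

−75.1 dBm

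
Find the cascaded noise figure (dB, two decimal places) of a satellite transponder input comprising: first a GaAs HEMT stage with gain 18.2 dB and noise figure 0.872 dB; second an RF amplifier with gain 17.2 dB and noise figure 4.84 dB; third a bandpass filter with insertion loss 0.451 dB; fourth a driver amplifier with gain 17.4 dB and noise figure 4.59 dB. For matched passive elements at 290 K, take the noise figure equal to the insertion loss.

Convert to linear (a loss of L dB is a gain of −L dB): F_i = 10^(NF_i/10), G_i = 10^(G_i,dB/10)
  Stage 1: F_1 = 10^(0.872/10) = 1.222, G_1 = 10^(18.2/10) = 66.07
  Stage 2: F_2 = 10^(4.84/10) = 3.048, G_2 = 10^(17.2/10) = 52.48
  Stage 3: F_3 = 10^(0.451/10) = 1.109, G_3 = 10^(−0.451/10) = 0.9014
  Stage 4: F_4 = 10^(4.59/10) = 2.877, G_4 = 10^(17.4/10) = 54.95
Friis cascade:
  F = 1.222 + (3.048 − 1)/66.07 + (1.109 − 1)/3467 + (2.877 − 1)/3125 = 1.254
NF = 10 log₁₀(1.254) = 0.98 dB

0.98 dB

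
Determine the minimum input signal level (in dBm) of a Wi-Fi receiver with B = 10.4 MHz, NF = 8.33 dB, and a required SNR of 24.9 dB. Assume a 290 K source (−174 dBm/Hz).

−70.6 dBm

Sensitivity = −174 + 10 log₁₀(B) + NF + SNR_min
= −174 + 70.17 + 8.33 + 24.9
= −70.60 dBm → −70.6 dBm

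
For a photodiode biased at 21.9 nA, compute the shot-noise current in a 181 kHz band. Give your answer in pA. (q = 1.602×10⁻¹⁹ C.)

I_n = √(2qI·B)
2qI·B = 2 × 1.602×10⁻¹⁹ × 2.19×10⁻⁸ × 1.81×10⁵ = 1.27×10⁻²¹ A²
I_n = √(1.27×10⁻²¹) = 3.56×10⁻¹¹ A = 35.6 pA

35.6 pA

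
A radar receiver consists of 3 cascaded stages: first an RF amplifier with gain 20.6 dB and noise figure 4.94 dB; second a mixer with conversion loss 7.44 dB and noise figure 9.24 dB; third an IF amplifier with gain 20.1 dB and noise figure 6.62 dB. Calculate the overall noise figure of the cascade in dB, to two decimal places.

5.26 dB

Convert to linear (a loss of L dB is a gain of −L dB): F_i = 10^(NF_i/10), G_i = 10^(G_i,dB/10)
  Stage 1: F_1 = 10^(4.94/10) = 3.119, G_1 = 10^(20.6/10) = 114.8
  Stage 2: F_2 = 10^(9.24/10) = 8.395, G_2 = 10^(−7.44/10) = 0.1803
  Stage 3: F_3 = 10^(6.62/10) = 4.592, G_3 = 10^(20.1/10) = 102.3
Friis cascade:
  F = 3.119 + (8.395 − 1)/114.8 + (4.592 − 1)/20.70 = 3.357
NF = 10 log₁₀(3.357) = 5.26 dB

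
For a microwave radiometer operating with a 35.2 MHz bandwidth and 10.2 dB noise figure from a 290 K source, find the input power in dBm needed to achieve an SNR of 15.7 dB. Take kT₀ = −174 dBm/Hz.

−72.6 dBm

Sensitivity = −174 + 10 log₁₀(B) + NF + SNR_min
= −174 + 75.47 + 10.2 + 15.7
= −72.63 dBm → −72.6 dBm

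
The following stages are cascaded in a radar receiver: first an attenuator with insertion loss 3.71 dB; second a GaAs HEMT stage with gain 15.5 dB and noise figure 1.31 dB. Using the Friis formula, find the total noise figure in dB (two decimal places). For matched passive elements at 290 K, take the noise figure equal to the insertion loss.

5.02 dB

Convert to linear (a loss of L dB is a gain of −L dB): F_i = 10^(NF_i/10), G_i = 10^(G_i,dB/10)
  Stage 1: F_1 = 10^(3.71/10) = 2.350, G_1 = 10^(−3.71/10) = 0.4256
  Stage 2: F_2 = 10^(1.31/10) = 1.352, G_2 = 10^(15.5/10) = 35.48
Friis cascade:
  F = 2.350 + (1.352 − 1)/0.4256 = 3.177
NF = 10 log₁₀(3.177) = 5.02 dB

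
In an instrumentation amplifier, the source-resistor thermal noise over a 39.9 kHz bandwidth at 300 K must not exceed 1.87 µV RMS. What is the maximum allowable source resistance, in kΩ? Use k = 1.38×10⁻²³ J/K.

5.29 kΩ

Johnson–Nyquist: V_n = √(4kTRB) ⇒ R = V_n² / (4kTB)
4kTB = 4 × 1.38×10⁻²³ × 300 × 3.99×10⁴ = 6.61×10⁻¹⁶
R = (1.87×10⁻⁶)² / 6.61×10⁻¹⁶ = 5.29×10³ Ω = 5.29 kΩ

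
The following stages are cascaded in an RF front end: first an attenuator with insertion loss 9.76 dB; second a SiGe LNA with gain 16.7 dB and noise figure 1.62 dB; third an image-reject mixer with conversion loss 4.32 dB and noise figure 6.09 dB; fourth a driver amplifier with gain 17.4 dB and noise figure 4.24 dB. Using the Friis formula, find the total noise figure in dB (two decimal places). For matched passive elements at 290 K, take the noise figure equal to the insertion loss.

11.84 dB

Convert to linear (a loss of L dB is a gain of −L dB): F_i = 10^(NF_i/10), G_i = 10^(G_i,dB/10)
  Stage 1: F_1 = 10^(9.76/10) = 9.462, G_1 = 10^(−9.76/10) = 0.1057
  Stage 2: F_2 = 10^(1.62/10) = 1.452, G_2 = 10^(16.7/10) = 46.77
  Stage 3: F_3 = 10^(6.09/10) = 4.064, G_3 = 10^(−4.32/10) = 0.3698
  Stage 4: F_4 = 10^(4.24/10) = 2.655, G_4 = 10^(17.4/10) = 54.95
Friis cascade:
  F = 9.462 + (1.452 − 1)/0.1057 + (4.064 − 1)/4.943 + (2.655 − 1)/1.828 = 15.27
NF = 10 log₁₀(15.27) = 11.84 dB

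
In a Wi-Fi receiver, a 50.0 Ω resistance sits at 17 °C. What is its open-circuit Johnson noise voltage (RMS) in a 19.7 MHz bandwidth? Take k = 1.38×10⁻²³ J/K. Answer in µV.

3.97 µV

T = 17 °C + 273.15 = 290.15 K
V_n = √(4kTRB)
4kTRB = 4 × 1.38×10⁻²³ × 290.15 × 5.00×10¹ × 1.97×10⁷ = 1.58×10⁻¹¹ V²
V_n = √(1.58×10⁻¹¹) = 3.97×10⁻⁶ V = 3.97 µV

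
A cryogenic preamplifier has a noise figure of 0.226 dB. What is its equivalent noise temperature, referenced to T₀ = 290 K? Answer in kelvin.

15.5 K

F = 10^(0.226/10) = 1.05342
T_e = (F − 1)·T₀ = (1.05342 − 1) × 290 = 15.5 K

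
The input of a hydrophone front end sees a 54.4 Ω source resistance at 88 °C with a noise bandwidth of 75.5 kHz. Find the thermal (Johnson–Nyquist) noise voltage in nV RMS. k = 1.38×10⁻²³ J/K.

T = 88 °C + 273.15 = 361.15 K
V_n = √(4kTRB)
4kTRB = 4 × 1.38×10⁻²³ × 361.15 × 5.44×10¹ × 7.55×10⁴ = 8.19×10⁻¹⁴ V²
V_n = √(8.19×10⁻¹⁴) = 2.86×10⁻⁷ V = 286 nV

286 nV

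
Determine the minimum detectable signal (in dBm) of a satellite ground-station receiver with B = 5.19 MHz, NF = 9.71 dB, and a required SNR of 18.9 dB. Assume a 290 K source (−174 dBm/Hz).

Sensitivity = −174 + 10 log₁₀(B) + NF + SNR_min
= −174 + 67.15 + 9.71 + 18.9
= −78.24 dBm → −78.2 dBm

−78.2 dBm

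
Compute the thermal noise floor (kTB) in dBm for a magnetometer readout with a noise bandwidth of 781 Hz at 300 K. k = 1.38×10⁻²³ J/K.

P_n = kTB = 1.38×10⁻²³ × 300 × 7.81×10² = 3.23×10⁻¹⁸ W
In dBm: 10 log₁₀(3.23×10⁻¹⁸ / 10⁻³) = −144.9 dBm

−144.9 dBm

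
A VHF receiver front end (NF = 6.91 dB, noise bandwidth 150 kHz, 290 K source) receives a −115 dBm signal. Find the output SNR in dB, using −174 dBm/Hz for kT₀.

Noise floor: N = −174 + 10 log₁₀(B) + NF
10 log₁₀(1.50×10⁵) = 51.76 dB
N = −174 + 51.76 + 6.91 = −115.33 dBm
SNR = P_sig − N = −115 − (−115.33) = 0.33 dB → 0.3 dB

0.3 dB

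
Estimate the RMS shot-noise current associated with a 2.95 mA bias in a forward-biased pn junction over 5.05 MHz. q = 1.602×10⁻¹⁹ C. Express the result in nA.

69.1 nA

I_n = √(2qI·B)
2qI·B = 2 × 1.602×10⁻¹⁹ × 2.95×10⁻³ × 5.05×10⁶ = 4.77×10⁻¹⁵ A²
I_n = √(4.77×10⁻¹⁵) = 6.91×10⁻⁸ A = 69.1 nA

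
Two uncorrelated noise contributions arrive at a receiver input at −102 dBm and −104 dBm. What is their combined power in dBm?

−99.9 dBm

Convert to linear, add, convert back:
P₁ = 6.31×10⁻¹⁴ W, P₂ = 3.98×10⁻¹⁴ W
P_tot = 1.03×10⁻¹³ W → 10 log₁₀(P_tot / 10⁻³) = −99.9 dBm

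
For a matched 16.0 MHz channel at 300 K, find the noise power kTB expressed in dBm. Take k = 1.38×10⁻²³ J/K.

−101.8 dBm

P_n = kTB = 1.38×10⁻²³ × 300 × 1.60×10⁷ = 6.62×10⁻¹⁴ W
In dBm: 10 log₁₀(6.62×10⁻¹⁴ / 10⁻³) = −101.8 dBm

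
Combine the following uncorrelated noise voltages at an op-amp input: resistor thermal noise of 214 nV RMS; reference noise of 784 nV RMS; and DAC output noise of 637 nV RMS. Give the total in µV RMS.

Uncorrelated sources add in power (mean-square): V_tot = √(ΣV_i²)
V_tot = √[(2.14×10⁻⁷)² + (7.84×10⁻⁷)² + (6.37×10⁻⁷)²] = 1.03×10⁻⁶ V = 1.03 µV

1.03 µV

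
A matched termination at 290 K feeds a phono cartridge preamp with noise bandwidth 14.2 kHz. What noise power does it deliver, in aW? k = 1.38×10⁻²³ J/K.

P_n = kTB = 1.38×10⁻²³ × 290 × 1.42×10⁴ = 5.68×10⁻¹⁷ W = 56.8 aW

56.8 aW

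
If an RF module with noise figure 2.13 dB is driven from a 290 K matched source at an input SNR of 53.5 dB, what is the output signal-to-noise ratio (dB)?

By definition F = SNR_in/SNR_out, so in dB: SNR_out = SNR_in − NF
SNR_out = 53.5 − 2.13 = 51.37 dB

51.37 dB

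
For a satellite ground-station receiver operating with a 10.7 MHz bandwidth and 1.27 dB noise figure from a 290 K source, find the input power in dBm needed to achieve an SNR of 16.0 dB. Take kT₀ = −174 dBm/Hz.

Sensitivity = −174 + 10 log₁₀(B) + NF + SNR_min
= −174 + 70.29 + 1.27 + 16.0
= −86.44 dBm → −86.4 dBm

−86.4 dBm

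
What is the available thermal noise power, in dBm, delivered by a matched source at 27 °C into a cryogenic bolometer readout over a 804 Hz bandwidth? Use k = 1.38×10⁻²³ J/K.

−144.8 dBm

T = 27 °C + 273.15 = 300.15 K
P_n = kTB = 1.38×10⁻²³ × 300.15 × 8.04×10² = 3.33×10⁻¹⁸ W
In dBm: 10 log₁₀(3.33×10⁻¹⁸ / 10⁻³) = −144.8 dBm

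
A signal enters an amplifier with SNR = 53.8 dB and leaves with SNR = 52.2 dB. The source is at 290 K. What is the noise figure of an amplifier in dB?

NF (dB) = SNR_in(dB) − SNR_out(dB) when the source is at T₀
NF = 53.8 − 52.2 = 1.6 dB

1.6 dB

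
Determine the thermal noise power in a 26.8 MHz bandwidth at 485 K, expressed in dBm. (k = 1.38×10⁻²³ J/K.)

−97.5 dBm

P_n = kTB = 1.38×10⁻²³ × 485 × 2.68×10⁷ = 1.79×10⁻¹³ W
In dBm: 10 log₁₀(1.79×10⁻¹³ / 10⁻³) = −97.5 dBm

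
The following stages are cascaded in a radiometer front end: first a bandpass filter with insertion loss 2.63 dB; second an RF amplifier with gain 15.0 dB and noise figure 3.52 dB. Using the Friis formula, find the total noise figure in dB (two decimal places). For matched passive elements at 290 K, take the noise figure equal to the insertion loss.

Convert to linear (a loss of L dB is a gain of −L dB): F_i = 10^(NF_i/10), G_i = 10^(G_i,dB/10)
  Stage 1: F_1 = 10^(2.63/10) = 1.832, G_1 = 10^(−2.63/10) = 0.5458
  Stage 2: F_2 = 10^(3.52/10) = 2.249, G_2 = 10^(15.0/10) = 31.62
Friis cascade:
  F = 1.832 + (2.249 − 1)/0.5458 = 4.121
NF = 10 log₁₀(4.121) = 6.15 dB

6.15 dB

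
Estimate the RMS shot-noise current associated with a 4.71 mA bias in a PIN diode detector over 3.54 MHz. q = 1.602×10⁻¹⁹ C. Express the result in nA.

73.1 nA

I_n = √(2qI·B)
2qI·B = 2 × 1.602×10⁻¹⁹ × 4.71×10⁻³ × 3.54×10⁶ = 5.34×10⁻¹⁵ A²
I_n = √(5.34×10⁻¹⁵) = 7.31×10⁻⁸ A = 73.1 nA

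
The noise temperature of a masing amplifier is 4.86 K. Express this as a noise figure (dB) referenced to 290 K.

0.072 dB

F = 1 + T_e/T₀ = 1 + 4.86/290 = 1.01676
NF = 10 log₁₀(1.01676) = 0.072 dB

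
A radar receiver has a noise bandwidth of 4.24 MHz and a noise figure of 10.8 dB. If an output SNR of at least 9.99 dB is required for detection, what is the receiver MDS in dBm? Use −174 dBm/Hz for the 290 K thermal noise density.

−86.9 dBm

Sensitivity = −174 + 10 log₁₀(B) + NF + SNR_min
= −174 + 66.27 + 10.8 + 9.99
= −86.94 dBm → −86.9 dBm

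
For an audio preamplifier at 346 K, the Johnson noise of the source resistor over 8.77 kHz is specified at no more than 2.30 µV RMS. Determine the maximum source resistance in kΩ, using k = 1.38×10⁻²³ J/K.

Johnson–Nyquist: V_n = √(4kTRB) ⇒ R = V_n² / (4kTB)
4kTB = 4 × 1.38×10⁻²³ × 346 × 8.77×10³ = 1.67×10⁻¹⁶
R = (2.30×10⁻⁶)² / 1.67×10⁻¹⁶ = 3.16×10⁴ Ω = 31.6 kΩ

31.6 kΩ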